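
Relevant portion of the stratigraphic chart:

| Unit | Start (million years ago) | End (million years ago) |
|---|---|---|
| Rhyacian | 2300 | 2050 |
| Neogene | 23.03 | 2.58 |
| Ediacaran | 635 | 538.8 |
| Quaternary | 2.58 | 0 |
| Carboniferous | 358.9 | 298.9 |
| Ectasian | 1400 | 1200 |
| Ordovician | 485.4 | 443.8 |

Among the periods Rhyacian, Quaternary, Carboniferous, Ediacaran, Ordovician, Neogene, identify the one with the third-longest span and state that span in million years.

Start − end for each: Rhyacian 2300 − 2050 = 250; Quaternary 2.58 − 0 = 2.58; Carboniferous 358.9 − 298.9 = 60; Ediacaran 635 − 538.8 = 96.2; Ordovician 485.4 − 443.8 = 41.6; Neogene 23.03 − 2.58 = 20.45.
Ranking these from longest: Rhyacian > Ediacaran > Carboniferous > Ordovician > Neogene > Quaternary.
Position 3 in that ranking is Carboniferous, which lasted 60 Myr.

Carboniferous, 60 million years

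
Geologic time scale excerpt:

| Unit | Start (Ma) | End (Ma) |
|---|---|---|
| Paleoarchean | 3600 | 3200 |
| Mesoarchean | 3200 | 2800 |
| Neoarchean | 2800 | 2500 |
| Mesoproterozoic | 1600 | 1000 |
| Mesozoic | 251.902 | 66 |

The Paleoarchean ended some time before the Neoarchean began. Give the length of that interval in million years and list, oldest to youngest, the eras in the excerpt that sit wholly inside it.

400 million years; Mesoarchean

End of Paleoarchean = 3200 Ma; start of Neoarchean = 2800 Ma.
Gap = 3200 − 2800 = 400 Myr.
Eras wholly inside 3200–2800 Ma: Mesoarchean (3200–2800).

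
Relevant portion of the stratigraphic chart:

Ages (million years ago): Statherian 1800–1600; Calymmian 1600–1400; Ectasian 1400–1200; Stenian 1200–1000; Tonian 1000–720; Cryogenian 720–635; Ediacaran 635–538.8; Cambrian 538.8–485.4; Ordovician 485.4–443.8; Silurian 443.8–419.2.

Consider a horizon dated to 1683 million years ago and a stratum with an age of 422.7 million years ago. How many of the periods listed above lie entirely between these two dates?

1683 Ma sits inside the Statherian (1800–1600) and 422.7 Ma inside the Silurian (443.8–419.2); neither of those is wholly between the two dates.
The listed periods lying completely between them are Calymmian, Ectasian, Stenian, Tonian, Cryogenian, Ediacaran, Cambrian, Ordovician — 8 in all.

8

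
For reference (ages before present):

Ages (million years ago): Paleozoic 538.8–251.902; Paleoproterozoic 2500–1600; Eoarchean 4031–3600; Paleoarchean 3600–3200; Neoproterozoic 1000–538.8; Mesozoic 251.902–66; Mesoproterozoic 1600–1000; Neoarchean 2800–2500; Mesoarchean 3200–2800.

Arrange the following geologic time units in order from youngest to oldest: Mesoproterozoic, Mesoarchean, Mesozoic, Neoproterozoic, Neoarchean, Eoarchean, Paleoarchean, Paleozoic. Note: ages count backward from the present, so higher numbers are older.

Mesozoic → Paleozoic → Neoproterozoic → Mesoproterozoic → Neoarchean → Mesoarchean → Paleoarchean → Eoarchean

The oldest of these is Eoarchean (starts 4031 Ma) and the youngest is Mesozoic (ends 66 Ma).
In between, by decreasing start age: Paleoarchean (3600), Mesoarchean (3200), Neoarchean (2800), Mesoproterozoic (1600), Neoproterozoic (1000), Paleozoic (538.8).
Listing youngest first means reversing that sequence.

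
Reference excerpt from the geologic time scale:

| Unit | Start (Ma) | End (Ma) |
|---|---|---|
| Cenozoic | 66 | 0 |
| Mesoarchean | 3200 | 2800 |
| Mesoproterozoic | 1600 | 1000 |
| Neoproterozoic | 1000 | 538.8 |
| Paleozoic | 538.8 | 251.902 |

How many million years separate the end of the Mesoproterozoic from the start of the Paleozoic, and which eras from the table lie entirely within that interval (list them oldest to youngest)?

461.2 million years; Neoproterozoic

The Mesoproterozoic closes at 1000 Ma and the Paleozoic opens at 538.8 Ma, so the interval is 1000 − 538.8 = 461.2 Myr.
An era fits inside if it starts at or after 1000 Ma and ends at or before 538.8 Ma; oldest first that gives Neoproterozoic.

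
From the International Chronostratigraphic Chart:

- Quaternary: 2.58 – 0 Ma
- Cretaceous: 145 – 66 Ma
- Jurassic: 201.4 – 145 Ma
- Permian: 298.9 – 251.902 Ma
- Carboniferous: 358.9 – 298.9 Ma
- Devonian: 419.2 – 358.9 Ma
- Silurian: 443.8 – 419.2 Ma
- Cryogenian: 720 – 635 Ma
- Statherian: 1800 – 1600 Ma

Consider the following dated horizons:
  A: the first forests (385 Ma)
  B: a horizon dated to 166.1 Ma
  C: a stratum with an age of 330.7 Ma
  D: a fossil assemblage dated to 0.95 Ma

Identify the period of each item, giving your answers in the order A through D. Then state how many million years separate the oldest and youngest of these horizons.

A — Devonian; B — Jurassic; C — Carboniferous; D — Quaternary; span 384.05 million years

A: 385 Ma lies in 419.2–358.9 Ma, so Devonian.
B: 166.1 Ma lies in 201.4–145 Ma, so Jurassic.
C: 330.7 Ma lies in 358.9–298.9 Ma, so Carboniferous.
D: 0.95 Ma lies in 2.58–0 Ma, so Quaternary.
Oldest = 385 Ma, youngest = 0.95 Ma → span 384.05 Myr.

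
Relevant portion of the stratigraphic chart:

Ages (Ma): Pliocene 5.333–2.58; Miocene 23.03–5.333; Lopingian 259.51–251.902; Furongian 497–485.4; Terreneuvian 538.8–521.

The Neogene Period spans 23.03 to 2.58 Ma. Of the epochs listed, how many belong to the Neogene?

2

Epochs inside 23.03–2.58 Ma: Miocene, Pliocene — 2 in total.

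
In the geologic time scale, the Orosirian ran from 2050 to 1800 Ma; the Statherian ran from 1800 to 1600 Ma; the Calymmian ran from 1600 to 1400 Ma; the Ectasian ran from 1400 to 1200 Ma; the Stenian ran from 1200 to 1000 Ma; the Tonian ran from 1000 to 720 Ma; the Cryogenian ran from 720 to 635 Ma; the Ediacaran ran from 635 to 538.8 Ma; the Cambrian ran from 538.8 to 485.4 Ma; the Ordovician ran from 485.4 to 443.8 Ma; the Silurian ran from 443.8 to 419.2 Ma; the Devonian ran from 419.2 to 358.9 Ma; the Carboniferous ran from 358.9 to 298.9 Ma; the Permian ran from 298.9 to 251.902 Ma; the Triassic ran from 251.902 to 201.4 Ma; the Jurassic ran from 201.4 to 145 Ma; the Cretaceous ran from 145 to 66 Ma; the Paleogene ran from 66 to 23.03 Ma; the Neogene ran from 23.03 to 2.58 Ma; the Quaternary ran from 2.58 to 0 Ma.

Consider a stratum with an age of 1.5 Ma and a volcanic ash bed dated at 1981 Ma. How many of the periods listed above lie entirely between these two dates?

18

The older date is 1981 Ma and the younger is 1.5 Ma.
Periods with start < 1981 and end > 1.5 Ma: Statherian (1800–1600), Calymmian (1600–1400), Ectasian (1400–1200), Stenian (1200–1000), Tonian (1000–720), Cryogenian (720–635), Ediacaran (635–538.8), Cambrian (538.8–485.4), Ordovician (485.4–443.8), Silurian (443.8–419.2), Devonian (419.2–358.9), Carboniferous (358.9–298.9), Permian (298.9–251.902), Triassic (251.902–201.4), Jurassic (201.4–145), Cretaceous (145–66), Paleogene (66–23.03), Neogene (23.03–2.58).
That is 18 complete periods.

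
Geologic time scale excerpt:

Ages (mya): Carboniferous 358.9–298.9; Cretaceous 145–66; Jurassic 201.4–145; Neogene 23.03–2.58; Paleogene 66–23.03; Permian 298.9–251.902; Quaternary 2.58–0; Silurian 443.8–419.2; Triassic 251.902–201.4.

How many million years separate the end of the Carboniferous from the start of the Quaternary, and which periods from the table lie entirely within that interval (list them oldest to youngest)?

296.32 million years; Permian, Triassic, Jurassic, Cretaceous, Paleogene, Neogene

End of Carboniferous = 298.9 Ma; start of Quaternary = 2.58 Ma.
Gap = 298.9 − 2.58 = 296.32 Myr.
Periods wholly inside 298.9–2.58 Ma: Permian (298.9–251.902), Triassic (251.902–201.4), Jurassic (201.4–145), Cretaceous (145–66), Paleogene (66–23.03), Neogene (23.03–2.58).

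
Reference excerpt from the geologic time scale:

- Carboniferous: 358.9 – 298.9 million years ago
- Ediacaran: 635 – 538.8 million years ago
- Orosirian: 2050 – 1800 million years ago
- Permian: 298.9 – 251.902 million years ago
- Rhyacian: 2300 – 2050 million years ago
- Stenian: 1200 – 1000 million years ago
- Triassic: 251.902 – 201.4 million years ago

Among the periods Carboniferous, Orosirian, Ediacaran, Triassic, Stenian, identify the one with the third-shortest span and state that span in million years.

Ediacaran, 96.2 million years

Start − end for each: Carboniferous 358.9 − 298.9 = 60; Orosirian 2050 − 1800 = 250; Ediacaran 635 − 538.8 = 96.2; Triassic 251.902 − 201.4 = 50.502; Stenian 1200 − 1000 = 200.
Ranking these from shortest: Triassic < Carboniferous < Ediacaran < Stenian < Orosirian.
Position 3 in that ranking is Ediacaran, which lasted 96.2 Myr.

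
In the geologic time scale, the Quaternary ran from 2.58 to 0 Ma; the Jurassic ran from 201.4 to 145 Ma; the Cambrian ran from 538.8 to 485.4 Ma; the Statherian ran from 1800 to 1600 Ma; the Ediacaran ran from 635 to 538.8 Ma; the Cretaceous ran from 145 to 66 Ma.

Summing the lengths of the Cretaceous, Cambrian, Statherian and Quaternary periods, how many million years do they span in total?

334.98 million years

Duration is start − end for each: (145 − 66) + (538.8 − 485.4) + (1800 − 1600) + (2.58 − 0).
That is 79 + 53.4 + 200 + 2.58, which totals 334.98 million years.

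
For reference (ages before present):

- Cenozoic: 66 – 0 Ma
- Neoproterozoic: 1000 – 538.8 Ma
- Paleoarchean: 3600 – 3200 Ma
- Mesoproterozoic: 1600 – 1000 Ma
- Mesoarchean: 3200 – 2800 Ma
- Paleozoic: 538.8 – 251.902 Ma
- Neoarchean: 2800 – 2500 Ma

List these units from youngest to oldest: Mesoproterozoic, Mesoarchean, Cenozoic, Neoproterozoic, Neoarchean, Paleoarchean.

The oldest of these is Paleoarchean (starts 3600 Ma) and the youngest is Cenozoic (ends 0 Ma).
In between, by decreasing start age: Mesoarchean (3200), Neoarchean (2800), Mesoproterozoic (1600), Neoproterozoic (1000).
Listing youngest first means reversing that sequence.

Cenozoic, Neoproterozoic, Mesoproterozoic, Neoarchean, Mesoarchean, Paleoarchean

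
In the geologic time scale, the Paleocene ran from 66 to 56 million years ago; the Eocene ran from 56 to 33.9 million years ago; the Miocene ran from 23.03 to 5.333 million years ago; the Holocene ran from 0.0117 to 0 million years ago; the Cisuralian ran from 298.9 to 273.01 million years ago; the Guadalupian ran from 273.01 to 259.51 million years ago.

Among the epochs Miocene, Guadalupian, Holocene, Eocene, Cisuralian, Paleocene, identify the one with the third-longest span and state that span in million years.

Miocene, 17.697 million years

Durations: Miocene 17.697; Guadalupian 13.5; Holocene 0.0117; Eocene 22.1; Cisuralian 25.89; Paleocene 10 Myr.
Sorted longest-first: Cisuralian (25.89), Eocene (22.1), Miocene (17.697), Guadalupian (13.5), Paleocene (10), Holocene (0.0117).
The third longest is Miocene at 17.697 Myr.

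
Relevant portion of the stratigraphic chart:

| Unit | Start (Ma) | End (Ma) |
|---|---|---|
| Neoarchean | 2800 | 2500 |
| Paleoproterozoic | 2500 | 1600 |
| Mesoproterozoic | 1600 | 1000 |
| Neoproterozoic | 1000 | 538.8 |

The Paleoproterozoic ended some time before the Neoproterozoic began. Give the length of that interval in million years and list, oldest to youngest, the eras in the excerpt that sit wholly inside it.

End of Paleoproterozoic = 1600 Ma; start of Neoproterozoic = 1000 Ma.
Gap = 1600 − 1000 = 600 Myr.
Eras wholly inside 1600–1000 Ma: Mesoproterozoic (1600–1000).

600 million years; Mesoproterozoic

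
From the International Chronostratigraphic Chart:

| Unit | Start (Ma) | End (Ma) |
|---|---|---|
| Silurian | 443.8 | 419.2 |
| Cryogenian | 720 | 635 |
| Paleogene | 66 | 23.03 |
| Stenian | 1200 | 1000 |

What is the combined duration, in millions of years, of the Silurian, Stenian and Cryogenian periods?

309.6 million years

Duration is start − end for each: (443.8 − 419.2) + (1200 − 1000) + (720 − 635).
That is 24.6 + 200 + 85, which totals 309.6 million years.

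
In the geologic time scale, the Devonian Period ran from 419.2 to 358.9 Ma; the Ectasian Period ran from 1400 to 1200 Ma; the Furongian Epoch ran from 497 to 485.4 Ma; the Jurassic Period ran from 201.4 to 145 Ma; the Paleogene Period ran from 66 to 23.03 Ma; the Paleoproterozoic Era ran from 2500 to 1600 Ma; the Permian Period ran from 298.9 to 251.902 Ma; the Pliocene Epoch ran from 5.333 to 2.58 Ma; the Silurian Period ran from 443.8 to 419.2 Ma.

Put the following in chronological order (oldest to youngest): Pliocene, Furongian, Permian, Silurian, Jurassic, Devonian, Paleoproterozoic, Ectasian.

Paleoproterozoic, Ectasian, Furongian, Silurian, Devonian, Permian, Jurassic, Pliocene

Sorting by start age (descending Ma, since larger Ma = older): Paleoproterozoic began 2500, Ectasian began 1400, Furongian began 497, Silurian began 443.8, Devonian began 419.2, Permian began 298.9, Jurassic began 201.4, Pliocene began 5.333.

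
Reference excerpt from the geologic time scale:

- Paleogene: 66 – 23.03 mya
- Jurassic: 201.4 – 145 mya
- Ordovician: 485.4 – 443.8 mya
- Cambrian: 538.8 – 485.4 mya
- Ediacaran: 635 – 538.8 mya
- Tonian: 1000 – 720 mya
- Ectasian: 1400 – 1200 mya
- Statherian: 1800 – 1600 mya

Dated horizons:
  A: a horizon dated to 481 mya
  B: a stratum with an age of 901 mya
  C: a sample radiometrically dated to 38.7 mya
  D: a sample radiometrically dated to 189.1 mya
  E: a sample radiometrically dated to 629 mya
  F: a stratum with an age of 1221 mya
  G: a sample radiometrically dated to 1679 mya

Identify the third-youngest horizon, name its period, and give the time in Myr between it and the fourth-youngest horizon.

Sorted youngest-first by Ma: C (38.7), D (189.1), A (481), E (629), B (901), F (1221), G (1679).
The third youngest is A at 481 Ma, which lies in 485.4–443.8 Ma: the Ordovician.
The fourth youngest is E at 629 Ma; separation = |481 − 629| = 148 Myr.

A, in the Ordovician; 148 million years to E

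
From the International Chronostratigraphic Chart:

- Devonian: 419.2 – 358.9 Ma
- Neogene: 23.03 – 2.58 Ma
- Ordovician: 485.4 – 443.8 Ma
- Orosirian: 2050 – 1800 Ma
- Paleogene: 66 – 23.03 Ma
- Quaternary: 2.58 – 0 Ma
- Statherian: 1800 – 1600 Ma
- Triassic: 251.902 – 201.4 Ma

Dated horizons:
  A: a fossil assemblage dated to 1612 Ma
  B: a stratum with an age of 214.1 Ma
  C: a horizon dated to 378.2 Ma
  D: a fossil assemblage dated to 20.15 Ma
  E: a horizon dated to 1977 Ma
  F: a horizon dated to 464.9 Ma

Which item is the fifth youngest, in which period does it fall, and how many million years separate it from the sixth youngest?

Sorted youngest-first by Ma: D (20.15), B (214.1), C (378.2), F (464.9), A (1612), E (1977).
The fifth youngest is A at 1612 Ma, which lies in 1800–1600 Ma: the Statherian.
The sixth youngest is E at 1977 Ma; separation = |1612 − 1977| = 365 Myr.

A, in the Statherian; 365 million years to E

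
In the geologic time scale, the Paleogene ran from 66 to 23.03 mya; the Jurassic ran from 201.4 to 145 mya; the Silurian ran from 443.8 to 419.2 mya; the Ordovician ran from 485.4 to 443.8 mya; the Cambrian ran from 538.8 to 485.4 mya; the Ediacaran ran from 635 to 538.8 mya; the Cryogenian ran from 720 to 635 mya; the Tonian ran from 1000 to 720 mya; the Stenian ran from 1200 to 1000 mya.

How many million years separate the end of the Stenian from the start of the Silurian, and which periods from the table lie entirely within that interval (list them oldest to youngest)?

556.2 million years; Tonian, Cryogenian, Ediacaran, Cambrian, Ordovician

The Stenian closes at 1000 Ma and the Silurian opens at 443.8 Ma, so the interval is 1000 − 443.8 = 556.2 Myr.
A period fits inside if it starts at or after 1000 Ma and ends at or before 443.8 Ma; oldest first that gives Tonian, Cryogenian, Ediacaran, Cambrian, Ordovician.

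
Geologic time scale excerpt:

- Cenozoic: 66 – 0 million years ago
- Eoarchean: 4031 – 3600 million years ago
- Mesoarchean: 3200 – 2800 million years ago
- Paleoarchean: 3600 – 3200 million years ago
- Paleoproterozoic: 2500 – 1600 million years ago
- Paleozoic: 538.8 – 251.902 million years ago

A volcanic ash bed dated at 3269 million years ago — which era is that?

Paleoarchean

3269 Ma lies between 3600 and 3200 Ma, so it falls in the Paleoarchean.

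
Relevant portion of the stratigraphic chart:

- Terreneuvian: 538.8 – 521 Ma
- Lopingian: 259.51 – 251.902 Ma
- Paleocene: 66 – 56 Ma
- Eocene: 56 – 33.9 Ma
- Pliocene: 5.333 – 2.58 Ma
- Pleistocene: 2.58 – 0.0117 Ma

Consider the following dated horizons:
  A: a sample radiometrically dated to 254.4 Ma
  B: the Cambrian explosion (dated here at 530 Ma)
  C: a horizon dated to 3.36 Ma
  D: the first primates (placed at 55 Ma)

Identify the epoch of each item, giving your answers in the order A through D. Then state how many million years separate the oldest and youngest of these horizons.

A: 254.4 Ma lies in 259.51–251.902 Ma, so Lopingian.
B: 530 Ma lies in 538.8–521 Ma, so Terreneuvian.
C: 3.36 Ma lies in 5.333–2.58 Ma, so Pliocene.
D: 55 Ma lies in 56–33.9 Ma, so Eocene.
Oldest = 530 Ma, youngest = 3.36 Ma → span 526.64 Myr.

A — Lopingian; B — Terreneuvian; C — Pliocene; D — Eocene; span 526.64 million years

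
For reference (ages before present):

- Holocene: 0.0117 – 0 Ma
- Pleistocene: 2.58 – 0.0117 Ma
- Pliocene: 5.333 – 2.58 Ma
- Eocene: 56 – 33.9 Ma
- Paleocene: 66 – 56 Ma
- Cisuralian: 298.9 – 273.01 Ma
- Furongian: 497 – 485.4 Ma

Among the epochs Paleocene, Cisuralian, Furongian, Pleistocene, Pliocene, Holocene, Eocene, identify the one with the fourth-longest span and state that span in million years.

Paleocene, 10 million years

Durations: Paleocene 10; Cisuralian 25.89; Furongian 11.6; Pleistocene 2.5683; Pliocene 2.753; Holocene 0.0117; Eocene 22.1 Myr.
Sorted longest-first: Cisuralian (25.89), Eocene (22.1), Furongian (11.6), Paleocene (10), Pliocene (2.753), Pleistocene (2.5683), Holocene (0.0117).
The fourth longest is Paleocene at 10 Myr.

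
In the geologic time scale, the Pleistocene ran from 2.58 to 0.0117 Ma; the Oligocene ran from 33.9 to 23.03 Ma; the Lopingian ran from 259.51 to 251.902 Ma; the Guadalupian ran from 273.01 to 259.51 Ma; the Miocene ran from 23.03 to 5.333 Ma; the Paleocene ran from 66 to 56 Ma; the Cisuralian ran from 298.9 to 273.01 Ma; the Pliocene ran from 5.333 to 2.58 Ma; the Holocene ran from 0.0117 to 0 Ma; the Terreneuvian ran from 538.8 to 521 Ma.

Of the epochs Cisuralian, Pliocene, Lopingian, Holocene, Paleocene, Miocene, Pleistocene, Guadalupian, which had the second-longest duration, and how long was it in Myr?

Miocene, 17.697 million years

Start − end for each: Cisuralian 298.9 − 273.01 = 25.89; Pliocene 5.333 − 2.58 = 2.753; Lopingian 259.51 − 251.902 = 7.608; Holocene 0.0117 − 0 = 0.0117; Paleocene 66 − 56 = 10; Miocene 23.03 − 5.333 = 17.697; Pleistocene 2.58 − 0.0117 = 2.5683; Guadalupian 273.01 − 259.51 = 13.5.
Ranking these from longest: Cisuralian > Miocene > Guadalupian > Paleocene > Lopingian > Pliocene > Pleistocene > Holocene.
Position 2 in that ranking is Miocene, which lasted 17.697 Myr.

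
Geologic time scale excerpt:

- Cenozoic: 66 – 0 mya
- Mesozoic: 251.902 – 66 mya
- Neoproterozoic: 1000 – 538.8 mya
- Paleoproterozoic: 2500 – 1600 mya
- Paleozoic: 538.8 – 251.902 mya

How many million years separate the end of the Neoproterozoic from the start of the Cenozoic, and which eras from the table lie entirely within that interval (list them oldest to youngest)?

End of Neoproterozoic = 538.8 Ma; start of Cenozoic = 66 Ma.
Gap = 538.8 − 66 = 472.8 Myr.
Eras wholly inside 538.8–66 Ma: Paleozoic (538.8–251.902), Mesozoic (251.902–66).

472.8 million years; Paleozoic, Mesozoic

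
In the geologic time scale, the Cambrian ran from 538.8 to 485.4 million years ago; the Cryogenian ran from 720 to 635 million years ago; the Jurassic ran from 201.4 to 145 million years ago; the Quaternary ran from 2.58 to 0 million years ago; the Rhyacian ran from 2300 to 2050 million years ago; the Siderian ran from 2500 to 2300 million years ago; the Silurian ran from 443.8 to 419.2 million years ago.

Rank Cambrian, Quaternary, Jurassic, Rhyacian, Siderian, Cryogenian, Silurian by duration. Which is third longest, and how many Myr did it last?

Start − end for each: Cambrian 538.8 − 485.4 = 53.4; Quaternary 2.58 − 0 = 2.58; Jurassic 201.4 − 145 = 56.4; Rhyacian 2300 − 2050 = 250; Siderian 2500 − 2300 = 200; Cryogenian 720 − 635 = 85; Silurian 443.8 − 419.2 = 24.6.
Ranking these from longest: Rhyacian > Siderian > Cryogenian > Jurassic > Cambrian > Silurian > Quaternary.
Position 3 in that ranking is Cryogenian, which lasted 85 Myr.

Cryogenian, 85 million years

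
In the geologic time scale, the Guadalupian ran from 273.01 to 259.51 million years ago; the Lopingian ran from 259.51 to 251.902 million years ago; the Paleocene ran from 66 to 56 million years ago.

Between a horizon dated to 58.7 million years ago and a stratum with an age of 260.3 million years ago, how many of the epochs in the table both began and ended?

The older date is 260.3 Ma and the younger is 58.7 Ma.
Epochs with start < 260.3 and end > 58.7 Ma: Lopingian (259.51–251.902).
That is 1 complete epoch.

1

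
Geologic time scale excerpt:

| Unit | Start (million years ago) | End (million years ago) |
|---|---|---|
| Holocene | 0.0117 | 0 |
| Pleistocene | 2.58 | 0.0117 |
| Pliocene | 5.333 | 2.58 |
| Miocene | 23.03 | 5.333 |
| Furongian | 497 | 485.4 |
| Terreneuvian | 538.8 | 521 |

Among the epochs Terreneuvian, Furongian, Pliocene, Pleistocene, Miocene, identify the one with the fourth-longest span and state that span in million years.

Pliocene, 2.753 million years

Start − end for each: Terreneuvian 538.8 − 521 = 17.8; Furongian 497 − 485.4 = 11.6; Pliocene 5.333 − 2.58 = 2.753; Pleistocene 2.58 − 0.0117 = 2.5683; Miocene 23.03 − 5.333 = 17.697.
Ranking these from longest: Terreneuvian > Miocene > Furongian > Pliocene > Pleistocene.
Position 4 in that ranking is Pliocene, which lasted 2.753 Myr.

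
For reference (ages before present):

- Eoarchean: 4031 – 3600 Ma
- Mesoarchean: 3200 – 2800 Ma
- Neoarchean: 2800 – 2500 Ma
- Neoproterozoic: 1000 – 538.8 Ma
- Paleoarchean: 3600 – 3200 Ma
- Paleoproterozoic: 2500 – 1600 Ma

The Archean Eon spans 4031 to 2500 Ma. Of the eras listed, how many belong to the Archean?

4

Eras inside 4031–2500 Ma: Eoarchean, Paleoarchean, Mesoarchean, Neoarchean — 4 in total.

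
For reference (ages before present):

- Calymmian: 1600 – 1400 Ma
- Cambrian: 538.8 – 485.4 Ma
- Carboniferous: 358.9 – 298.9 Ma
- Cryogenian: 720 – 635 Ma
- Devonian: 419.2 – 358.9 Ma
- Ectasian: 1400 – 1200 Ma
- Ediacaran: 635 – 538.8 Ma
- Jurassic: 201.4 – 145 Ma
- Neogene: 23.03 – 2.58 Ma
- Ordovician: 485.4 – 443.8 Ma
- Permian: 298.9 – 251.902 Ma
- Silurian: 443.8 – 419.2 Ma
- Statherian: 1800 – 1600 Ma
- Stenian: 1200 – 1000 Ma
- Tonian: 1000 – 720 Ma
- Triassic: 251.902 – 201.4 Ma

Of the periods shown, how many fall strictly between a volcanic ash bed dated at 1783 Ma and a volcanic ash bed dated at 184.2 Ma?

13

The older date is 1783 Ma and the younger is 184.2 Ma.
Periods with start < 1783 and end > 184.2 Ma: Calymmian (1600–1400), Ectasian (1400–1200), Stenian (1200–1000), Tonian (1000–720), Cryogenian (720–635), Ediacaran (635–538.8), Cambrian (538.8–485.4), Ordovician (485.4–443.8), Silurian (443.8–419.2), Devonian (419.2–358.9), Carboniferous (358.9–298.9), Permian (298.9–251.902), Triassic (251.902–201.4).
That is 13 complete periods.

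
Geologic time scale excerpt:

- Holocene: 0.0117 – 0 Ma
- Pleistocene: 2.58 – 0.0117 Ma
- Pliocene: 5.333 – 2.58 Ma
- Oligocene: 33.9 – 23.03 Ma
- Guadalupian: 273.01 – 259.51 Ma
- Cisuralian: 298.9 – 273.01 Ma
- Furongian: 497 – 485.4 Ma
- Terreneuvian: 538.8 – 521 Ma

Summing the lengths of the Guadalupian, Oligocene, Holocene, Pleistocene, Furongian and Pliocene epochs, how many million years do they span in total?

41.303 million years

Each duration: Guadalupian = 13.5; Oligocene = 10.87; Holocene = 0.0117; Pleistocene = 2.5683; Furongian = 11.6; Pliocene = 2.753.
Sum: 13.5 + 10.87 + 0.0117 + 2.5683 + 11.6 + 2.753 = 41.303 Myr.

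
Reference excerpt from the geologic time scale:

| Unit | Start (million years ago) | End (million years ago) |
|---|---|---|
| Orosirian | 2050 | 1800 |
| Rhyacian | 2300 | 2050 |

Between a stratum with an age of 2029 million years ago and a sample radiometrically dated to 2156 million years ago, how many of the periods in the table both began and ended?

0

The older date is 2156 Ma and the younger is 2029 Ma.
No period both begins after 2156 Ma and ends before 2029 Ma, so the count is 0.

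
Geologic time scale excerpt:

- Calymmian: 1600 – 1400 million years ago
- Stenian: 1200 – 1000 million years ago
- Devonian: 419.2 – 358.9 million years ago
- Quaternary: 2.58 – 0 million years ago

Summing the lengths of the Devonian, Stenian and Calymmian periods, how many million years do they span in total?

460.3 million years

Duration is start − end for each: (419.2 − 358.9) + (1200 − 1000) + (1600 − 1400).
That is 60.3 + 200 + 200, which totals 460.3 million years.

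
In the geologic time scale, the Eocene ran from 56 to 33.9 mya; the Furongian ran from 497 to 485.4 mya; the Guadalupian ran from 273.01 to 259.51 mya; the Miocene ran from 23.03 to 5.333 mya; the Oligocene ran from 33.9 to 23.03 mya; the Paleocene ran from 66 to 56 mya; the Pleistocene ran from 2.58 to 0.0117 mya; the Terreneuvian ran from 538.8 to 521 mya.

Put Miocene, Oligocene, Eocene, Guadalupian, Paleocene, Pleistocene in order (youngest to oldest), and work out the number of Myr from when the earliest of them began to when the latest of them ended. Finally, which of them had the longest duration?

From the excerpt: Miocene 23.03–5.333; Oligocene 33.9–23.03; Eocene 56–33.9; Guadalupian 273.01–259.51; Paleocene 66–56; Pleistocene 2.58–0.0117 (Ma).
Larger Ma is earlier, so the oldest is Guadalupian and the youngest is Pleistocene; youngest to oldest: Pleistocene, Miocene, Oligocene, Eocene, Paleocene, Guadalupian.
Oldest start 273.01 minus youngest end 0.0117 gives 272.9983 Myr overall.
Individual lengths (start − end): Oligocene 10.87; Guadalupian 13.5; Miocene 17.697; Paleocene 10; Pleistocene 2.5683; Eocene 22.1. The largest is Eocene at 22.1 Myr.

Pleistocene → Miocene → Oligocene → Eocene → Paleocene → Guadalupian; total span 272.9983 Myr; longest is Eocene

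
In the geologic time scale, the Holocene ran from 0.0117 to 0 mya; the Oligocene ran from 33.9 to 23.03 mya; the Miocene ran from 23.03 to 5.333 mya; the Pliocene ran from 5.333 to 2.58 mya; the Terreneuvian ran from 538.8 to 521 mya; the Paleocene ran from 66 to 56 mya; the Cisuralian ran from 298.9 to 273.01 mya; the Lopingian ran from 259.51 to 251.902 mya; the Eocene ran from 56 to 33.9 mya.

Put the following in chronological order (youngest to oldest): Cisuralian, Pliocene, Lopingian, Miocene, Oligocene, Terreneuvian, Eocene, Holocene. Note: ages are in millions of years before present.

Read off each span (Ma): Cisuralian 298.9–273.01; Pliocene 5.333–2.58; Lopingian 259.51–251.902; Miocene 23.03–5.333; Oligocene 33.9–23.03; Terreneuvian 538.8–521; Eocene 56–33.9; Holocene 0.0117–0.
Larger Ma is older, so oldest→youngest is Terreneuvian, Cisuralian, Lopingian, Eocene, Oligocene, Miocene, Pliocene, Holocene; reverse it for youngest→oldest.

Holocene → Pliocene → Miocene → Oligocene → Eocene → Lopingian → Cisuralian → Terreneuvian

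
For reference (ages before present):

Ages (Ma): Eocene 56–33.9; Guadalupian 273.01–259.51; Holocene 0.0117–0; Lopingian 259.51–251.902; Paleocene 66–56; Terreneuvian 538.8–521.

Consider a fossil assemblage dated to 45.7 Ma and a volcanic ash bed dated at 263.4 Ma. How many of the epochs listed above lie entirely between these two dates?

2

263.4 Ma sits inside the Guadalupian (273.01–259.51) and 45.7 Ma inside the Eocene (56–33.9); neither of those is wholly between the two dates.
The listed epochs lying completely between them are Lopingian, Paleocene — 2 in all.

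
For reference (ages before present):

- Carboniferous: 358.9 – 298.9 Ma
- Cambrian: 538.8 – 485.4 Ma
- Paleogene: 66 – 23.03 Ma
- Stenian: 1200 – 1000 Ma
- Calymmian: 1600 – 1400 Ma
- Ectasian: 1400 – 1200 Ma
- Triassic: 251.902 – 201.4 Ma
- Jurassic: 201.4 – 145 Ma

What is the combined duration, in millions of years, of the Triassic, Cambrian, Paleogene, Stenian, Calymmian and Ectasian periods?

746.872 million years

Duration is start − end for each: (251.902 − 201.4) + (538.8 − 485.4) + (66 − 23.03) + (1200 − 1000) + (1600 − 1400) + (1400 − 1200).
That is 50.502 + 53.4 + 42.97 + 200 + 200 + 200, which totals 746.872 million years.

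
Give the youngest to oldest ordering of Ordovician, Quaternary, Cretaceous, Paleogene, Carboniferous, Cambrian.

Quaternary → Paleogene → Cretaceous → Carboniferous → Ordovician → Cambrian

Era membership (oldest first within each) — Paleozoic: Cambrian, Ordovician, Carboniferous; Mesozoic: Cretaceous; Cenozoic: Paleogene, Quaternary. Paleozoic precedes Mesozoic, which precedes Cenozoic. Concatenating the groups in that era order and then reversing gives youngest to oldest.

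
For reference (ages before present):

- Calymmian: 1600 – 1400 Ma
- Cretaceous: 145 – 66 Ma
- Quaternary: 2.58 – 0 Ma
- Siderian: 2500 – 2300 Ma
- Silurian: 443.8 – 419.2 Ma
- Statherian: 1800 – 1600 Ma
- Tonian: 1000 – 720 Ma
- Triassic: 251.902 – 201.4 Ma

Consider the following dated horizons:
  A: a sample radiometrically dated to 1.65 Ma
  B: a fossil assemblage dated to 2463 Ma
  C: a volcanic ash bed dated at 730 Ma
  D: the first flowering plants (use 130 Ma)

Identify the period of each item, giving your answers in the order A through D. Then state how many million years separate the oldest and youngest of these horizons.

A — Quaternary; B — Siderian; C — Tonian; D — Cretaceous; span 2461.35 million years

A: 1.65 Ma lies in 2.58–0 Ma, so Quaternary.
B: 2463 Ma lies in 2500–2300 Ma, so Siderian.
C: 730 Ma lies in 1000–720 Ma, so Tonian.
D: 130 Ma lies in 145–66 Ma, so Cretaceous.
Oldest = 2463 Ma, youngest = 1.65 Ma → span 2461.35 Myr.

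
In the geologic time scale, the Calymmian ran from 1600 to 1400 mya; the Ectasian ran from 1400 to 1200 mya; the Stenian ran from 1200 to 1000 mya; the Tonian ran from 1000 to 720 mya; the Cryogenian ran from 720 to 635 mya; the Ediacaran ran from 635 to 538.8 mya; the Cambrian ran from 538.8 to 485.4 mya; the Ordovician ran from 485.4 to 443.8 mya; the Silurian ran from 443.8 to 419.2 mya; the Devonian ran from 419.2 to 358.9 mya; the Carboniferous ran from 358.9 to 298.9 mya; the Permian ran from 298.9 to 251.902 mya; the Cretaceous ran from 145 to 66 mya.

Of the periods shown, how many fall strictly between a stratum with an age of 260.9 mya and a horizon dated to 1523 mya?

10

1523 Ma sits inside the Calymmian (1600–1400) and 260.9 Ma inside the Permian (298.9–251.902); neither of those is wholly between the two dates.
The listed periods lying completely between them are Ectasian, Stenian, Tonian, Cryogenian, Ediacaran, Cambrian, Ordovician, Silurian, Devonian, Carboniferous — 10 in all.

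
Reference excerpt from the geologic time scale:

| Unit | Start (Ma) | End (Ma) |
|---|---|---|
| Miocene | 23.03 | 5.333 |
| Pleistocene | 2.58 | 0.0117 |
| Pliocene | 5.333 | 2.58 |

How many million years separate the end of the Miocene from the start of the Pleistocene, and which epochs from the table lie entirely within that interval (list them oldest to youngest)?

End of Miocene = 5.333 Ma; start of Pleistocene = 2.58 Ma.
Gap = 5.333 − 2.58 = 2.753 Myr.
Epochs wholly inside 5.333–2.58 Ma: Pliocene (5.333–2.58).

2.753 million years; Pliocene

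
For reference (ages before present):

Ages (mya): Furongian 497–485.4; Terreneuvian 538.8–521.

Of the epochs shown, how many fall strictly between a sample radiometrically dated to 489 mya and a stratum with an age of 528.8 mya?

0

The older date is 528.8 Ma and the younger is 489 Ma.
No epoch both begins after 528.8 Ma and ends before 489 Ma, so the count is 0.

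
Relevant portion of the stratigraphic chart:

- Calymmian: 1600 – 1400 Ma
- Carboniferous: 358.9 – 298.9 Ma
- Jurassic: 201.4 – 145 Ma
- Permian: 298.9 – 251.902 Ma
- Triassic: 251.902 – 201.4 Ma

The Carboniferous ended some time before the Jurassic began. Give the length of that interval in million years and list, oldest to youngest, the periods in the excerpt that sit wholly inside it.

97.5 million years; Permian, Triassic

End of Carboniferous = 298.9 Ma; start of Jurassic = 201.4 Ma.
Gap = 298.9 − 201.4 = 97.5 Myr.
Periods wholly inside 298.9–201.4 Ma: Permian (298.9–251.902), Triassic (251.902–201.4).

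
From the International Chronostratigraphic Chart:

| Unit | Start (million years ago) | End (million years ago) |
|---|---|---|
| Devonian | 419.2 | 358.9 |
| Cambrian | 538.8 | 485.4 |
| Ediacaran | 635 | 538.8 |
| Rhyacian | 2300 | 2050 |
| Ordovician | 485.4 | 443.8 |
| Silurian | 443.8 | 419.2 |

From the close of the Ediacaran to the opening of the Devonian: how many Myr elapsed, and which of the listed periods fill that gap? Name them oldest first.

The Ediacaran closes at 538.8 Ma and the Devonian opens at 419.2 Ma, so the interval is 538.8 − 419.2 = 119.6 Myr.
A period fits inside if it starts at or after 538.8 Ma and ends at or before 419.2 Ma; oldest first that gives Cambrian, Ordovician, Silurian.

119.6 million years; Cambrian, Ordovician, Silurian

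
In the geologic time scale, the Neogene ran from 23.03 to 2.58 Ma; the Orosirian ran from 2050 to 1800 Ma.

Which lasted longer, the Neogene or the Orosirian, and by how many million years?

Orosirian, by 229.55 million years

Neogene: 23.03 − 2.58 = 20.45 Myr.
Orosirian: 2050 − 1800 = 250 Myr.
Difference: 250 − 20.45 = 229.55 Myr, so the Orosirian was longer.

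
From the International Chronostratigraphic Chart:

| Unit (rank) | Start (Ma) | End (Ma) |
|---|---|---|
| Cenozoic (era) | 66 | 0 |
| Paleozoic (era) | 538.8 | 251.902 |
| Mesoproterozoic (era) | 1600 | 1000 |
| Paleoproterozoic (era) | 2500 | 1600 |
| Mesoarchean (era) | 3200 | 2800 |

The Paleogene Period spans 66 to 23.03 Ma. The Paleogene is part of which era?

The Paleogene (66–23.03 Ma) lies entirely within 66–0 Ma, the Cenozoic Era.

Cenozoic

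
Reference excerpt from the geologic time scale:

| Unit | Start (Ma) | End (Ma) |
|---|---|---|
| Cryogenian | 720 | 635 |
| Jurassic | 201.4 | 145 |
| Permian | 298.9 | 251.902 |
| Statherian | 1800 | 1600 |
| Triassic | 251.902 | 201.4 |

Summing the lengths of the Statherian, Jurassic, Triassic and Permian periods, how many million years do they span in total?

353.9 million years

Each duration: Statherian = 200; Jurassic = 56.4; Triassic = 50.502; Permian = 46.998.
Sum: 200 + 56.4 + 50.502 + 46.998 = 353.9 Myr.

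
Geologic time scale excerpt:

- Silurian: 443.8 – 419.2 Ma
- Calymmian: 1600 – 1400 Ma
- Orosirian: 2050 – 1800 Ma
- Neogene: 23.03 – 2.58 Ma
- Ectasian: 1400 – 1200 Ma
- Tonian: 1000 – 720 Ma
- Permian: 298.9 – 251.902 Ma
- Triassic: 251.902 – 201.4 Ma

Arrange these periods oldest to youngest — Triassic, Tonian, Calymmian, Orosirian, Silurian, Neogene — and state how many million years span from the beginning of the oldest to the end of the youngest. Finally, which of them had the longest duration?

Orosirian, Calymmian, Tonian, Silurian, Triassic, Neogene; total span 2047.42 Myr; longest is Tonian

From the excerpt: Triassic 251.902–201.4; Tonian 1000–720; Calymmian 1600–1400; Orosirian 2050–1800; Silurian 443.8–419.2; Neogene 23.03–2.58 (Ma).
Larger Ma is earlier, so the oldest is Orosirian and the youngest is Neogene; oldest to youngest: Orosirian, Calymmian, Tonian, Silurian, Triassic, Neogene.
Oldest start 2050 minus youngest end 2.58 gives 2047.42 Myr overall.
Individual lengths (start − end): Orosirian 250; Silurian 24.6; Neogene 20.45; Tonian 280; Triassic 50.502; Calymmian 200. The largest is Tonian at 280 Myr.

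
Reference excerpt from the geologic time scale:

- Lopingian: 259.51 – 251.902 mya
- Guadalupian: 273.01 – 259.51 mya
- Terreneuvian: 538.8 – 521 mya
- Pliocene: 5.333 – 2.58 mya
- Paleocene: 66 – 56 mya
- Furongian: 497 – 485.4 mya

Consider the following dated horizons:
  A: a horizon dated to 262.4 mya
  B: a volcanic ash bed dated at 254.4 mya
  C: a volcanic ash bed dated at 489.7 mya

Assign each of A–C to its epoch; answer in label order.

A — Guadalupian; B — Lopingian; C — Furongian

A: 262.4 Ma lies in 273.01–259.51 Ma, so Guadalupian.
B: 254.4 Ma lies in 259.51–251.902 Ma, so Lopingian.
C: 489.7 Ma lies in 497–485.4 Ma, so Furongian.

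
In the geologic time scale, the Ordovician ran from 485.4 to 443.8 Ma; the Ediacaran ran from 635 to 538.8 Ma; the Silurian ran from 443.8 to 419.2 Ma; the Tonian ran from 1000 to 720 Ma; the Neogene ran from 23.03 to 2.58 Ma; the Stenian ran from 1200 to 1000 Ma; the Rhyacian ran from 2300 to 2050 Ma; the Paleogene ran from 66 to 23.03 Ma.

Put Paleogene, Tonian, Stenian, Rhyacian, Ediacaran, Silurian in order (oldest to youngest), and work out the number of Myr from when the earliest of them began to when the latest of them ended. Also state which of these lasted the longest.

Rhyacian, Stenian, Tonian, Ediacaran, Silurian, Paleogene; total span 2276.97 Myr; longest is Tonian

Start ages (Ma): Rhyacian 2300, Stenian 1200, Tonian 1000, Ediacaran 635, Silurian 443.8, Paleogene 66.
Ordered oldest to youngest: Rhyacian, Stenian, Tonian, Ediacaran, Silurian, Paleogene.
Span = 2300 − 23.03 = 2276.97 Myr.
Durations: Tonian 280, Rhyacian 250, Paleogene 42.97, Silurian 24.6, Stenian 200, Ediacaran 96.2 → longest is Tonian (280 Myr).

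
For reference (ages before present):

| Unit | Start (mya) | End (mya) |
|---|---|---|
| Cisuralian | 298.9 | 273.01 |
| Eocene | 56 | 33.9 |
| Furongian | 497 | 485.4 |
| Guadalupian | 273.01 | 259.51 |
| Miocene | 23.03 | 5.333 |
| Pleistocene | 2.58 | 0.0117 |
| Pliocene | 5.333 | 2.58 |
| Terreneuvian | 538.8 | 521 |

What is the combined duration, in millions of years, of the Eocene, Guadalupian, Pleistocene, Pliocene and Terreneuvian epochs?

Each duration: Eocene = 22.1; Guadalupian = 13.5; Pleistocene = 2.5683; Pliocene = 2.753; Terreneuvian = 17.8.
Sum: 22.1 + 13.5 + 2.5683 + 2.753 + 17.8 = 58.7213 Myr.

58.7213 million years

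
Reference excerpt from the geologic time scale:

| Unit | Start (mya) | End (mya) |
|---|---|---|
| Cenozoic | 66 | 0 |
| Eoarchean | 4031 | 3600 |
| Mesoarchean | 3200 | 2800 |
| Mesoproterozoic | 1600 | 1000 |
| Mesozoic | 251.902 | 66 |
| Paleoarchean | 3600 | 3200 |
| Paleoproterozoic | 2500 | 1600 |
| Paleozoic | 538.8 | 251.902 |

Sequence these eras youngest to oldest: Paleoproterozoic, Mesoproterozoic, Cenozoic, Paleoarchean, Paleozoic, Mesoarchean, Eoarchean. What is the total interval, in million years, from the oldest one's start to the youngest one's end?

From the excerpt: Paleoproterozoic 2500–1600; Mesoproterozoic 1600–1000; Cenozoic 66–0; Paleoarchean 3600–3200; Paleozoic 538.8–251.902; Mesoarchean 3200–2800; Eoarchean 4031–3600 (Ma).
Larger Ma is earlier, so the oldest is Eoarchean and the youngest is Cenozoic; youngest to oldest: Cenozoic, Paleozoic, Mesoproterozoic, Paleoproterozoic, Mesoarchean, Paleoarchean, Eoarchean.
Oldest start 4031 minus youngest end 0 gives 4031 Myr overall.

Cenozoic → Paleozoic → Mesoproterozoic → Paleoproterozoic → Mesoarchean → Paleoarchean → Eoarchean; total span 4031 Myr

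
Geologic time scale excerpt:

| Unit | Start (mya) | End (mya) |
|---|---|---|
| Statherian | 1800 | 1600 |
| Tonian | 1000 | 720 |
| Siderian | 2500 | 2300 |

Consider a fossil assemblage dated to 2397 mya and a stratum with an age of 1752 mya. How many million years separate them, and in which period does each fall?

Elapsed time: 2397 − 1752 = 645 Myr.
2397 Ma lies within 2500–2300 Ma: Siderian.
1752 Ma lies within 1800–1600 Ma: Statherian.

645 million years apart; the first in the Siderian, the second in the Statherian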